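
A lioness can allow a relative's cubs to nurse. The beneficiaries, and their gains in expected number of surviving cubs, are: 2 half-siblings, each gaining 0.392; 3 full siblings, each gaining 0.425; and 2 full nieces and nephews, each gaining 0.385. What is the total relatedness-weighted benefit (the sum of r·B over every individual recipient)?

1.026

r to a half-sibling = 1/4 (half-sibs share one parent — one path of length 2: r = (1/2)^2 = 1/4).
r to a full sibling = 1/2 (full sibs share both parents — two paths of length 2: r = 2·(1/2)^2 = 1/2).
r to a full niece or nephew = 0.25 (full aunt/uncle↔niece/nephew: two paths of length 3 through the shared grandparent pair: r = 2·(1/2)^3 = 1/4).
Summing one r·B term per recipient: 2·0.25·0.392 + 3·0.5·0.425 + 2·0.25·0.385 = 1.026.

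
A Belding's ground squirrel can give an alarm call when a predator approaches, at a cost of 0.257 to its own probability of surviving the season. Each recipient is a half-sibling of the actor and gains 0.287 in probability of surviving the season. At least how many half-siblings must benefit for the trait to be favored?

r to a half-sibling = 0.25 (half-sibs share one parent — one path of length 2: r = (1/2)^2 = 1/4).
Hamilton's rule: n·r·B > C  ⇒  n > C/(r·B) = 0.257/(0.25·0.287) = 3.582.
The smallest integer exceeding 3.582 is 4.

4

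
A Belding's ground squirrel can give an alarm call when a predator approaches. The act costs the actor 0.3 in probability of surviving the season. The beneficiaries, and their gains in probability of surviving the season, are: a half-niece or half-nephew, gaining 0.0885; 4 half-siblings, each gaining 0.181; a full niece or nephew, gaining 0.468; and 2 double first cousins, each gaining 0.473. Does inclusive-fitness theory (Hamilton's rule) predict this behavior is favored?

Hamilton's rule: the trait is favored when the sum of r·B over every recipient exceeds the actor's cost C.
r to a half-niece or half-nephew = 1/8 (half-aunt/uncle↔niece/nephew: one path of length 3: r = (1/2)^3 = 1/8).
r to a half-sibling = 1/4 (half-sibs share one parent — one path of length 2: r = (1/2)^2 = 1/4).
r to a full niece or nephew = 0.25 (full aunt/uncle↔niece/nephew: two paths of length 3 through the shared grandparent pair: r = 2·(1/2)^3 = 1/4).
r to a double first cousin = 0.25 (double first cousins share both grandparent pairs — four paths of length 4: r = 4·(1/2)^4 = 1/4).
Summing one r·B term per recipient: 1·0.125·0.0885 + 4·0.25·0.181 + 1·0.25·0.468 + 2·0.25·0.473 = 0.5455625.
0.5455625 > 0.3: the indirect benefit exceeds the cost.

Yes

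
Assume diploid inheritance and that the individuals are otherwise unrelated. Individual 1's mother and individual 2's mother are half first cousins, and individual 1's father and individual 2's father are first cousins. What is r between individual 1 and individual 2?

Relatedness sums over independent paths through distinct common ancestors.
Individual 1 and individual 2 are related in two ways: half second cousins through their mothers (r = 1/64) and second cousins through their fathers (r = 1/32).
r = 1/64 + 1/32 = 0.046875.

0.046875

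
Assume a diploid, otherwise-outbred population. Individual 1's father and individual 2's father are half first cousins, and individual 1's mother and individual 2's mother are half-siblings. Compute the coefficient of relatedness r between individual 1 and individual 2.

Relatedness sums over independent paths through distinct common ancestors.
Individual 1 and individual 2 are related in two ways: half second cousins through their fathers (r = 1/64) and half first cousins through their mothers (r = 1/16).
r = 1/64 + 1/16 = 5/64 = 0.078125.

0.078125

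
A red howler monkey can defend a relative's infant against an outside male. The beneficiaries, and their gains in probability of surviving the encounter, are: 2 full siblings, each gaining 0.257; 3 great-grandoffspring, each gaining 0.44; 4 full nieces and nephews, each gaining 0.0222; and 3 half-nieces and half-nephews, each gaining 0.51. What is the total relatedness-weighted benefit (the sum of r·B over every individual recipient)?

r to a full sibling = 1/2 (full sibs share both parents — two paths of length 2: r = 2·(1/2)^2 = 1/2).
r to a great-grandoffspring = 1/8 (three parent–offspring links: r = (1/2)^3 = 1/8).
r to a full niece or nephew = 0.25 (full aunt/uncle↔niece/nephew: two paths of length 3 through the shared grandparent pair: r = 2·(1/2)^3 = 1/4).
r to a half-niece or half-nephew = 1/8 (half-aunt/uncle↔niece/nephew: one path of length 3: r = (1/2)^3 = 1/8).
Summing one r·B term per recipient: 2·0.5·0.257 + 3·0.125·0.44 + 4·0.25·0.0222 + 3·0.125·0.51 = 0.63545.

0.63545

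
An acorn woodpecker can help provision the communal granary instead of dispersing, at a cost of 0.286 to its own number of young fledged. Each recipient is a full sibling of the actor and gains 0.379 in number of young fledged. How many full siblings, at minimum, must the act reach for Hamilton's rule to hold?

r to a full sibling = 1/2 (full sibs share both parents — two paths of length 2: r = 2·(1/2)^2 = 1/2).
Hamilton's rule: n·r·B > C  ⇒  n > C/(r·B) = 0.286/(0.5·0.379) = 1.509.
The smallest integer exceeding 1.509 is 2.

2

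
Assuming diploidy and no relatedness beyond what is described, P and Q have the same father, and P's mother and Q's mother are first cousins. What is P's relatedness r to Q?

0.28125

With two independent routes of shared ancestry, r is the sum of the two contributions.
P and Q are related in two ways: half-sibs through their shared father (r = 1/4) and second cousins through their mothers (r = 1/32).
r = 1/4 + 1/32 = 0.28125.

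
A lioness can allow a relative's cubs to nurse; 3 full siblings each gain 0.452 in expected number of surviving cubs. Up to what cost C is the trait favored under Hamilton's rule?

r to a full sibling = 1/2 (full sibs share both parents — two paths of length 2: r = 2·(1/2)^2 = 1/2).
Hamilton's rule: n·r·B > C, so the trait is favored while C < n·r·B = 3·0.5·0.452 = 0.678.

0.678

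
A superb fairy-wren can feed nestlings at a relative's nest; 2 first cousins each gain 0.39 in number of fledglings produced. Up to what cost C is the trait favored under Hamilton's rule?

0.0975

r to a first cousin = 0.125 (first cousins share one grandparent pair — two paths of length 4: r = 2·(1/2)^4 = 1/8).
Hamilton's rule: n·r·B > C, so the trait is favored while C < n·r·B = 2·0.125·0.39 = 0.0975.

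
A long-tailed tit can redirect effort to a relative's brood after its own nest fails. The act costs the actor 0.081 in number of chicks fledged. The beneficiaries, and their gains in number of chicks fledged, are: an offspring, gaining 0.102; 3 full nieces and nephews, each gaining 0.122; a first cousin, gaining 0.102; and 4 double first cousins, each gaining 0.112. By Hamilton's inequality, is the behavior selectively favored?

Yes

Hamilton's rule: the trait is favored when the sum of r·B over every recipient exceeds the actor's cost C.
r to an offspring = 1/2 (one parent–offspring link: r = (1/2)^1 = 1/2).
r to a full niece or nephew = 0.25 (full aunt/uncle↔niece/nephew: two paths of length 3 through the shared grandparent pair: r = 2·(1/2)^3 = 1/4).
r to a first cousin = 0.125 (first cousins share one grandparent pair — two paths of length 4: r = 2·(1/2)^4 = 1/8).
r to a double first cousin = 1/4 (double first cousins share both grandparent pairs — four paths of length 4: r = 4·(1/2)^4 = 1/4).
Summing one r·B term per recipient: 1·0.5·0.102 + 3·0.25·0.122 + 1·0.125·0.102 + 4·0.25·0.112 = 0.26725.
0.26725 > 0.081: the indirect benefit exceeds the cost.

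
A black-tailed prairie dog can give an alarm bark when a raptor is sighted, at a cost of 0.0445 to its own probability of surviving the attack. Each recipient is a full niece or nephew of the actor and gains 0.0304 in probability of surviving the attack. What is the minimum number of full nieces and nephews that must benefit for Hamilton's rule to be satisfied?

6

r to a full niece or nephew = 0.25 (full aunt/uncle↔niece/nephew: two paths of length 3 through the shared grandparent pair: r = 2·(1/2)^3 = 1/4).
Hamilton's rule: n·r·B > C  ⇒  n > C/(r·B) = 0.0445/(0.25·0.0304) = 5.855.
The smallest integer exceeding 5.855 is 6.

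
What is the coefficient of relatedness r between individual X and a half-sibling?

Each parent–offspring link contributes a factor of 1/2, and independent paths through distinct common ancestors add.
Half-sibs share one parent — one path of length 2: r = (1/2)^2 = 1/4.

0.25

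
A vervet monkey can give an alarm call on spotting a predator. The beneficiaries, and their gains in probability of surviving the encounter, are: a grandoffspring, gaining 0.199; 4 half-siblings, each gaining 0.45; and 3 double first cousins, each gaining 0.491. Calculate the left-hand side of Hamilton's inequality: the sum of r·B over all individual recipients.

r to a grandoffspring = 0.25 (two parent–offspring links: r = (1/2)^2 = 1/4).
r to a half-sibling = 0.25 (half-sibs share one parent — one path of length 2: r = (1/2)^2 = 1/4).
r to a double first cousin = 0.25 (double first cousins share both grandparent pairs — four paths of length 4: r = 4·(1/2)^4 = 1/4).
Summing one r·B term per recipient: 1·0.25·0.199 + 4·0.25·0.45 + 3·0.25·0.491 = 0.868.

0.868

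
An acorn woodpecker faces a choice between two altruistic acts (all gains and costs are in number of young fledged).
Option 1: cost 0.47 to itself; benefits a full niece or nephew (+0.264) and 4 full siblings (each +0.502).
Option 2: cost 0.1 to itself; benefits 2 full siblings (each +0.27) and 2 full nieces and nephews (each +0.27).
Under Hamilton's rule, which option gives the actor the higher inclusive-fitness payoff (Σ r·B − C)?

Option 1

Option 1: r to a full niece or nephew = 0.25.
Option 1: r to a full sibling = 0.5.
Option 1: Σ r·B − C = (1·0.25·0.264 + 4·0.5·0.502) − 0.47 = 0.6.
Option 2: r to a full sibling = 0.5.
Option 2: r to a full niece or nephew = 0.25.
Option 2: Σ r·B − C = (2·0.5·0.27 + 2·0.25·0.27) − 0.1 = 0.305.
Option 1 has the higher net inclusive-fitness payoff.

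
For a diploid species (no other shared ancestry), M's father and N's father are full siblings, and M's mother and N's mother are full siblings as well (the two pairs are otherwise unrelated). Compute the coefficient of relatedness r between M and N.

0.25

Wright's path rule: contributions from independent ancestry routes add.
M and N are related in two ways: first cousins through their fathers (r = 1/8) and first cousins through their mothers (r = 1/8) — i.e. double first cousins.
r = 1/8 + 1/8 = 0.25.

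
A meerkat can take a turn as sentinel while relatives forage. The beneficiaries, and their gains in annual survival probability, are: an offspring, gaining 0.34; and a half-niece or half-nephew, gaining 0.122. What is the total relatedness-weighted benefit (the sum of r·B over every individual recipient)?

r to an offspring = 0.5 (one parent–offspring link: r = (1/2)^1 = 1/2).
r to a half-niece or half-nephew = 1/8 (half-aunt/uncle↔niece/nephew: one path of length 3: r = (1/2)^3 = 1/8).
Summing one r·B term per recipient: 1·0.5·0.34 + 1·0.125·0.122 = 0.18525.

0.18525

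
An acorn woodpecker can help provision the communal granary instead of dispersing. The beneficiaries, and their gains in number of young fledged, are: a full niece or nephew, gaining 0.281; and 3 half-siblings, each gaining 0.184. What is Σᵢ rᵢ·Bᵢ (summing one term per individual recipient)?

0.20825

r to a full niece or nephew = 1/4 (full aunt/uncle↔niece/nephew: two paths of length 3 through the shared grandparent pair: r = 2·(1/2)^3 = 1/4).
r to a half-sibling = 1/4 (half-sibs share one parent — one path of length 2: r = (1/2)^2 = 1/4).
Summing one r·B term per recipient: 1·0.25·0.281 + 3·0.25·0.184 = 0.20825.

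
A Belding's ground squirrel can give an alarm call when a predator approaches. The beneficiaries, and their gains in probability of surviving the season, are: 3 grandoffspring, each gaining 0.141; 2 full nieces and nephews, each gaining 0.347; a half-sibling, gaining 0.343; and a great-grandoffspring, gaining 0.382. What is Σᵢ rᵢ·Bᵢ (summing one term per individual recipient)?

0.41275

r to a grandoffspring = 0.25 (two parent–offspring links: r = (1/2)^2 = 1/4).
r to a full niece or nephew = 0.25 (full aunt/uncle↔niece/nephew: two paths of length 3 through the shared grandparent pair: r = 2·(1/2)^3 = 1/4).
r to a half-sibling = 1/4 (half-sibs share one parent — one path of length 2: r = (1/2)^2 = 1/4).
r to a great-grandoffspring = 1/8 (three parent–offspring links: r = (1/2)^3 = 1/8).
Summing one r·B term per recipient: 3·0.25·0.141 + 2·0.25·0.347 + 1·0.25·0.343 + 1·0.125·0.382 = 0.41275.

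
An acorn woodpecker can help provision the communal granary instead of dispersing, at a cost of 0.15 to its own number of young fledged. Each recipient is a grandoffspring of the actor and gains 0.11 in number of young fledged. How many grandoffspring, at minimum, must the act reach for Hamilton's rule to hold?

r to a grandoffspring = 1/4 (two parent–offspring links: r = (1/2)^2 = 1/4).
Hamilton's rule: n·r·B > C  ⇒  n > C/(r·B) = 0.15/(0.25·0.11) = 5.455.
The smallest integer exceeding 5.455 is 6.

6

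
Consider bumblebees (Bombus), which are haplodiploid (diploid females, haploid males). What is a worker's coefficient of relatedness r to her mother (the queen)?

One meiotic link between diploid queen and diploid daughter: r = 1/2.

0.5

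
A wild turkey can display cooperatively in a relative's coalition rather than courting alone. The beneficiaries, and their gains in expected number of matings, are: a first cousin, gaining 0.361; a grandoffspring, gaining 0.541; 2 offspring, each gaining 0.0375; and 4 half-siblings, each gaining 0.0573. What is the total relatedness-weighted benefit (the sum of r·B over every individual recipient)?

0.275175

r to a first cousin = 1/8 (first cousins share one grandparent pair — two paths of length 4: r = 2·(1/2)^4 = 1/8).
r to a grandoffspring = 0.25 (two parent–offspring links: r = (1/2)^2 = 1/4).
r to an offspring = 0.5 (one parent–offspring link: r = (1/2)^1 = 1/2).
r to a half-sibling = 1/4 (half-sibs share one parent — one path of length 2: r = (1/2)^2 = 1/4).
Summing one r·B term per recipient: 1·0.125·0.361 + 1·0.25·0.541 + 2·0.5·0.0375 + 4·0.25·0.0573 = 0.275175.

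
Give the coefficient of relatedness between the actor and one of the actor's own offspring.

0.5

Each parent–offspring link contributes a factor of 1/2, and independent paths through distinct common ancestors add.
One parent–offspring link: r = (1/2)^1 = 1/2.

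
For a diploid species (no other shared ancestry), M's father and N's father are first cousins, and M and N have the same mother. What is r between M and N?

0.28125

Independent pedigree routes through distinct common ancestors add.
M and N are related in two ways: second cousins through their fathers (r = 1/32) and half-sibs through their shared mother (r = 1/4).
r = 1/32 + 1/4 = 9/32 = 0.28125.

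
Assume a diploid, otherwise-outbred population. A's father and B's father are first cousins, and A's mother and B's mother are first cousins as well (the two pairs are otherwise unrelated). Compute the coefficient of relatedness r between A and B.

Relatedness sums over independent paths through distinct common ancestors.
A and B are related in two ways: second cousins through their fathers (r = 1/32) and second cousins through their mothers (r = 1/32).
r = 1/32 + 1/32 = 1/16 = 0.0625.

0.0625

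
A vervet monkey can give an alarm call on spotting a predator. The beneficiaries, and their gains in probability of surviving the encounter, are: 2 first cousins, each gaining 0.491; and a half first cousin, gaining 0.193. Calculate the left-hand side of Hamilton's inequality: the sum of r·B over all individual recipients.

r to a first cousin = 1/8 (first cousins share one grandparent pair — two paths of length 4: r = 2·(1/2)^4 = 1/8).
r to a half first cousin = 1/16 (half first cousins share one grandparent — one path of length 4: r = (1/2)^4 = 1/16).
Summing one r·B term per recipient: 2·0.125·0.491 + 1·0.0625·0.193 = 0.1348125.

0.1348125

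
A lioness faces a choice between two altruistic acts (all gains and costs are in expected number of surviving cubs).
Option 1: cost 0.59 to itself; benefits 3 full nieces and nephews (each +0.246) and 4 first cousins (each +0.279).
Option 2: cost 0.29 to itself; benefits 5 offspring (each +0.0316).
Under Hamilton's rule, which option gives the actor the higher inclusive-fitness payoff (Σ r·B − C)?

Option 2

Option 1: r to a full niece or nephew = 0.25.
Option 1: r to a first cousin = 0.125.
Option 1: Σ r·B − C = (3·0.25·0.246 + 4·0.125·0.279) − 0.59 = -0.266.
Option 2: r to an offspring = 0.5.
Option 2: Σ r·B − C = (5·0.5·0.0316) − 0.29 = -0.211.
Option 2 has the higher net inclusive-fitness payoff.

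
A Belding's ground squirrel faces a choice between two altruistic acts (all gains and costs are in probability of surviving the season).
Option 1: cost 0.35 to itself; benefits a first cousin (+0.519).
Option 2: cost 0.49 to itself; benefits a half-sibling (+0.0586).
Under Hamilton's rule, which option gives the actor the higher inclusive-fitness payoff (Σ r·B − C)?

Option 1

Option 1: r to a first cousin = 0.125.
Option 1: Σ r·B − C = (1·0.125·0.519) − 0.35 = -0.285125.
Option 2: r to a half-sibling = 0.25.
Option 2: Σ r·B − C = (1·0.25·0.0586) − 0.49 = -0.47535.
Option 1 has the higher net inclusive-fitness payoff.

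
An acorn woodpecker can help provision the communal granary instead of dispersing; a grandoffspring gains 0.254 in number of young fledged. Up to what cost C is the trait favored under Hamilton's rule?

0.0635

r to a grandoffspring = 1/4 (two parent–offspring links: r = (1/2)^2 = 1/4).
Hamilton's rule: n·r·B > C, so the trait is favored while C < n·r·B = 1·0.25·0.254 = 0.0635.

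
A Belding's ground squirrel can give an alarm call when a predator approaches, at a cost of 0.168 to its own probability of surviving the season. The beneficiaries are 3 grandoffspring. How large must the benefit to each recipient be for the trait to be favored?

0.224

r to a grandoffspring = 0.25 (two parent–offspring links: r = (1/2)^2 = 1/4).
Hamilton's rule with n recipients of equal r: n·r·B > C, so B > C/(n·r) = 0.168/(3·0.25) = 0.224.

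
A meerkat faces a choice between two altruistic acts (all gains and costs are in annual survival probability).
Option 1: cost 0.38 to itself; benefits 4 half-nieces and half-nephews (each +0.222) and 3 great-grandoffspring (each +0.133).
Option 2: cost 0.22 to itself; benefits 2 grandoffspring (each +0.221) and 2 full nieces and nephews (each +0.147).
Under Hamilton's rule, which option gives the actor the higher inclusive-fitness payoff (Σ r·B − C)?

Option 1: r to a half-niece or half-nephew = 0.125.
Option 1: r to a great-grandoffspring = 0.125.
Option 1: Σ r·B − C = (4·0.125·0.222 + 3·0.125·0.133) − 0.38 = -0.219125.
Option 2: r to a grandoffspring = 0.25.
Option 2: r to a full niece or nephew = 0.25.
Option 2: Σ r·B − C = (2·0.25·0.221 + 2·0.25·0.147) − 0.22 = -0.036.
Option 2 has the higher net inclusive-fitness payoff.

Option 2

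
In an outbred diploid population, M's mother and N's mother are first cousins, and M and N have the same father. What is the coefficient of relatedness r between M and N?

0.28125

Wright's path rule: contributions from independent ancestry routes add.
M and N are related in two ways: second cousins through their mothers (r = 1/32) and half-sibs through their shared father (r = 1/4).
r = 1/32 + 1/4 = 0.28125.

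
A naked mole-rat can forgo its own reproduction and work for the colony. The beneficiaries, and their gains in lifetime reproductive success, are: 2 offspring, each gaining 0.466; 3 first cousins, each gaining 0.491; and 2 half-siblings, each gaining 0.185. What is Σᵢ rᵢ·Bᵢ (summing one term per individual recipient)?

0.742625

r to an offspring = 1/2 (one parent–offspring link: r = (1/2)^1 = 1/2).
r to a first cousin = 1/8 (first cousins share one grandparent pair — two paths of length 4: r = 2·(1/2)^4 = 1/8).
r to a half-sibling = 0.25 (half-sibs share one parent — one path of length 2: r = (1/2)^2 = 1/4).
Summing one r·B term per recipient: 2·0.5·0.466 + 3·0.125·0.491 + 2·0.25·0.185 = 0.742625.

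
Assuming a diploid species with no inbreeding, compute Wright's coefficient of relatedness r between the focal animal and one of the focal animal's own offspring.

0.5

Each parent–offspring link contributes a factor of 1/2, and independent paths through distinct common ancestors add.
One parent–offspring link: r = (1/2)^1 = 1/2.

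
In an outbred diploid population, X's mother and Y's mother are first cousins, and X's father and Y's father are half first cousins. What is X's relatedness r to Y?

Relatedness sums over independent paths through distinct common ancestors.
X and Y are related in two ways: second cousins through their mothers (r = 1/32) and half second cousins through their fathers (r = 1/64).
r = 1/32 + 1/64 = 3/64 = 0.046875.

0.046875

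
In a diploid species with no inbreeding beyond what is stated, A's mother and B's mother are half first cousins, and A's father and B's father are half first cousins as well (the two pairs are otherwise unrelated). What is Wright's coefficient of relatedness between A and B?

Wright's path rule: contributions from independent ancestry routes add.
A and B are related in two ways: half second cousins through their mothers (r = 1/64) and half second cousins through their fathers (r = 1/64).
r = 1/64 + 1/64 = 0.03125.

0.03125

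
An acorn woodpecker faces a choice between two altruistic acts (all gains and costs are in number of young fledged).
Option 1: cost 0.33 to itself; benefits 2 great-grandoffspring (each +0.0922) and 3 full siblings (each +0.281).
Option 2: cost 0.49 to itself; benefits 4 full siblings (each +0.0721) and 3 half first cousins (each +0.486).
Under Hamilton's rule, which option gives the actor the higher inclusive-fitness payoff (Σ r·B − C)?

Option 1

Option 1: r to a great-grandoffspring = 0.125.
Option 1: r to a full sibling = 0.5.
Option 1: Σ r·B − C = (2·0.125·0.0922 + 3·0.5·0.281) − 0.33 = 0.11455.
Option 2: r to a full sibling = 0.5.
Option 2: r to a half first cousin = 0.0625.
Option 2: Σ r·B − C = (4·0.5·0.0721 + 3·0.0625·0.486) − 0.49 = -0.254675.
Option 1 has the higher net inclusive-fitness payoff.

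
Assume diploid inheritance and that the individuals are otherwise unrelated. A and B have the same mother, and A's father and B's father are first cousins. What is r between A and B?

0.28125

Relatedness sums over independent paths through distinct common ancestors.
A and B are related in two ways: half-sibs through their shared mother (r = 1/4) and second cousins through their fathers (r = 1/32).
r = 1/4 + 1/32 = 9/32 = 0.28125.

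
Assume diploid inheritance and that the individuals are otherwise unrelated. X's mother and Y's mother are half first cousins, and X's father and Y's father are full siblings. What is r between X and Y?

Independent pedigree routes through distinct common ancestors add.
X and Y are related in two ways: half second cousins through their mothers (r = 1/64) and first cousins through their fathers (r = 1/8).
r = 1/64 + 1/8 = 9/64 = 0.140625.

0.140625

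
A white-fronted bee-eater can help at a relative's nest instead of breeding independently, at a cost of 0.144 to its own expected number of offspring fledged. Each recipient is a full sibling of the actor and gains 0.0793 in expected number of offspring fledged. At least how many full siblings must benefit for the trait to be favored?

r to a full sibling = 0.5 (full sibs share both parents — two paths of length 2: r = 2·(1/2)^2 = 1/2).
Hamilton's rule: n·r·B > C  ⇒  n > C/(r·B) = 0.144/(0.5·0.0793) = 3.632.
The smallest integer exceeding 3.632 is 4.

4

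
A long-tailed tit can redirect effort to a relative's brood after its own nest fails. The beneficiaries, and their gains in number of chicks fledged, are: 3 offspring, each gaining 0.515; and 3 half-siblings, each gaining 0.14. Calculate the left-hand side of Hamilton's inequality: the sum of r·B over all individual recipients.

0.8775

r to an offspring = 0.5 (one parent–offspring link: r = (1/2)^1 = 1/2).
r to a half-sibling = 1/4 (half-sibs share one parent — one path of length 2: r = (1/2)^2 = 1/4).
Summing one r·B term per recipient: 3·0.5·0.515 + 3·0.25·0.14 = 0.8775.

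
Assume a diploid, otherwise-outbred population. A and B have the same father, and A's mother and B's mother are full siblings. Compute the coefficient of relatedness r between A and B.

Independent pedigree routes through distinct common ancestors add.
A and B are related in two ways: half-sibs through their shared father (r = 1/4) and first cousins through their mothers (r = 1/8).
r = 1/4 + 1/8 = 0.375.

0.375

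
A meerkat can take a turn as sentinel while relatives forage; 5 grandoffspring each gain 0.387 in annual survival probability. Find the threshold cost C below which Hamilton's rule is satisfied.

r to a grandoffspring = 1/4 (two parent–offspring links: r = (1/2)^2 = 1/4).
Hamilton's rule: n·r·B > C, so the trait is favored while C < n·r·B = 5·0.25·0.387 = 0.48375.

0.48375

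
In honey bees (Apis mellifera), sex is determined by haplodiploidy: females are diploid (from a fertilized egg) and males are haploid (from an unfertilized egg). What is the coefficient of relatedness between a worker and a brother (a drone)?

0.25

Her haploid brother carries none of their father's genes and a random half of their mother's genome; that half matches the maternal half of her own genome with probability 1/2: r = 1/2 · 1/2 = 1/4.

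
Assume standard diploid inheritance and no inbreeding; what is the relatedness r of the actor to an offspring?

One parent–offspring link: r = (1/2)^1 = 1/2.

0.5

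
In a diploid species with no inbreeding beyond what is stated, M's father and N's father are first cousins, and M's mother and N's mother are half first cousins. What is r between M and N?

0.046875

Wright's path rule: contributions from independent ancestry routes add.
M and N are related in two ways: second cousins through their fathers (r = 1/32) and half second cousins through their mothers (r = 1/64).
r = 1/32 + 1/64 = 3/64 = 0.046875.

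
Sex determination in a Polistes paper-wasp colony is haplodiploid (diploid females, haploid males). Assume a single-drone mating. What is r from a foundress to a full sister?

Haplodiploid full sisters inherit their father's entire haploid genome identically (contributing 1/2) and on average half of their mother's contribution (1/2 · 1/2 = 1/4); r = 1/2 + 1/4 = 3/4.

0.75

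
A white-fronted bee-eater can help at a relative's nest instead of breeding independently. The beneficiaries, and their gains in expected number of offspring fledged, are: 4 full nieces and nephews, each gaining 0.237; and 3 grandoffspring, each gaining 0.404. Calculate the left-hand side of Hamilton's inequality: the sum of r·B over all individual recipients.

0.54

r to a full niece or nephew = 0.25 (full aunt/uncle↔niece/nephew: two paths of length 3 through the shared grandparent pair: r = 2·(1/2)^3 = 1/4).
r to a grandoffspring = 0.25 (two parent–offspring links: r = (1/2)^2 = 1/4).
Summing one r·B term per recipient: 4·0.25·0.237 + 3·0.25·0.404 = 0.54.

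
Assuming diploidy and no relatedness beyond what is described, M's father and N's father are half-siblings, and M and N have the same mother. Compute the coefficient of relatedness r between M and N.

0.3125

Relatedness sums over independent paths through distinct common ancestors.
M and N are related in two ways: half first cousins through their fathers (r = 1/16) and half-sibs through their shared mother (r = 1/4).
r = 1/16 + 1/4 = 0.3125.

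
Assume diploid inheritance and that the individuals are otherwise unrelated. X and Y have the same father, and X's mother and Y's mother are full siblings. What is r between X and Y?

Independent pedigree routes through distinct common ancestors add.
X and Y are related in two ways: half-sibs through their shared father (r = 1/4) and first cousins through their mothers (r = 1/8).
r = 1/4 + 1/8 = 0.375.

0.375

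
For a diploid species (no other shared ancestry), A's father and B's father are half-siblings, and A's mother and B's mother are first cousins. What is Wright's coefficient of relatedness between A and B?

Relatedness sums over independent paths through distinct common ancestors.
A and B are related in two ways: half first cousins through their fathers (r = 1/16) and second cousins through their mothers (r = 1/32).
r = 1/16 + 1/32 = 0.09375.

0.09375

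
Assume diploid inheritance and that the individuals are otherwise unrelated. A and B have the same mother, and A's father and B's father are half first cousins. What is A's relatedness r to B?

Wright's path rule: contributions from independent ancestry routes add.
A and B are related in two ways: half-sibs through their shared mother (r = 1/4) and half second cousins through their fathers (r = 1/64).
r = 1/4 + 1/64 = 17/64 = 0.265625.

0.265625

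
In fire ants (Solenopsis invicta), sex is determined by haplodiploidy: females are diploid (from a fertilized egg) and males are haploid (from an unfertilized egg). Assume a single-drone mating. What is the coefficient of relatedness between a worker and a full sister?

0.75

Haplodiploid full sisters inherit their father's entire haploid genome identically (contributing 1/2) and on average half of their mother's contribution (1/2 · 1/2 = 1/4); r = 1/2 + 1/4 = 3/4.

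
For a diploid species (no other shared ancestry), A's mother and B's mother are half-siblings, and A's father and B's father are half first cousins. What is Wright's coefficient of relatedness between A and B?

0.078125

With two independent routes of shared ancestry, r is the sum of the two contributions.
A and B are related in two ways: half first cousins through their mothers (r = 1/16) and half second cousins through their fathers (r = 1/64).
r = 1/16 + 1/64 = 0.078125.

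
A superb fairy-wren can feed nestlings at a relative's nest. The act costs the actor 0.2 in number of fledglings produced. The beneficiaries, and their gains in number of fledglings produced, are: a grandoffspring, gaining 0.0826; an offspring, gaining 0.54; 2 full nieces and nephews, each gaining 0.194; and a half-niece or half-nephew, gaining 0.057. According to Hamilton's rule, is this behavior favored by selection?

Hamilton's rule: the trait is favored when the sum of r·B over every recipient exceeds the actor's cost C.
r to a grandoffspring = 1/4 (two parent–offspring links: r = (1/2)^2 = 1/4).
r to an offspring = 1/2 (one parent–offspring link: r = (1/2)^1 = 1/2).
r to a full niece or nephew = 0.25 (full aunt/uncle↔niece/nephew: two paths of length 3 through the shared grandparent pair: r = 2·(1/2)^3 = 1/4).
r to a half-niece or half-nephew = 1/8 (half-aunt/uncle↔niece/nephew: one path of length 3: r = (1/2)^3 = 1/8).
Summing one r·B term per recipient: 1·0.25·0.0826 + 1·0.5·0.54 + 2·0.25·0.194 + 1·0.125·0.057 = 0.394775.
0.394775 > 0.2: the indirect benefit exceeds the cost.

Yes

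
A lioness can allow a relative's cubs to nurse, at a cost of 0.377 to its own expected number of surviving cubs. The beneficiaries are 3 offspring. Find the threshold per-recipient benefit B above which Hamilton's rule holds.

0.2513

r to an offspring = 0.5 (one parent–offspring link: r = (1/2)^1 = 1/2).
Hamilton's rule with n recipients of equal r: n·r·B > C, so B > C/(n·r) = 0.377/(3·0.5) = 0.2513.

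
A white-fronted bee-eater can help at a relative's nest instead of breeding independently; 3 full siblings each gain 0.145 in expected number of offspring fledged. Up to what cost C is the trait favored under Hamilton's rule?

0.2175

r to a full sibling = 0.5 (full sibs share both parents — two paths of length 2: r = 2·(1/2)^2 = 1/2).
Hamilton's rule: n·r·B > C, so the trait is favored while C < n·r·B = 3·0.5·0.145 = 0.2175.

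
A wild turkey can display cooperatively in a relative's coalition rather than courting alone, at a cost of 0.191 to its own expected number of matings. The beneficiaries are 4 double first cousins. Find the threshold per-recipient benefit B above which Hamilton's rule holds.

r to a double first cousin = 1/4 (double first cousins share both grandparent pairs — four paths of length 4: r = 4·(1/2)^4 = 1/4).
Hamilton's rule with n recipients of equal r: n·r·B > C, so B > C/(n·r) = 0.191/(4·0.25) = 0.191.

0.191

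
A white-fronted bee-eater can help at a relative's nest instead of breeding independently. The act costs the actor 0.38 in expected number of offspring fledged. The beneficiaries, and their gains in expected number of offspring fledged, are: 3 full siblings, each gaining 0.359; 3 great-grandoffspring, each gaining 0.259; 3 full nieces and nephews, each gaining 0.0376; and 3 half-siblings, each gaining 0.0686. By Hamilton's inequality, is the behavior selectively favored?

Hamilton's rule: the trait is favored when the sum of r·B over every recipient exceeds the actor's cost C.
r to a full sibling = 0.5 (full sibs share both parents — two paths of length 2: r = 2·(1/2)^2 = 1/2).
r to a great-grandoffspring = 1/8 (three parent–offspring links: r = (1/2)^3 = 1/8).
r to a full niece or nephew = 0.25 (full aunt/uncle↔niece/nephew: two paths of length 3 through the shared grandparent pair: r = 2·(1/2)^3 = 1/4).
r to a half-sibling = 0.25 (half-sibs share one parent — one path of length 2: r = (1/2)^2 = 1/4).
Summing one r·B term per recipient: 3·0.5·0.359 + 3·0.125·0.259 + 3·0.25·0.0376 + 3·0.25·0.0686 = 0.715275.
0.715275 > 0.38: the indirect benefit exceeds the cost.

Yes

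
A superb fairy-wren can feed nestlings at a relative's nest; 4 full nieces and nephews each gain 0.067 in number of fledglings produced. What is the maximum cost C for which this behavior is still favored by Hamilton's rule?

r to a full niece or nephew = 1/4 (full aunt/uncle↔niece/nephew: two paths of length 3 through the shared grandparent pair: r = 2·(1/2)^3 = 1/4).
Hamilton's rule: n·r·B > C, so the trait is favored while C < n·r·B = 4·0.25·0.067 = 0.067.

0.067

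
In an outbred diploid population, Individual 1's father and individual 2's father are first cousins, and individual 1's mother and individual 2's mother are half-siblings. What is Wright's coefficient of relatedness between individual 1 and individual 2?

With two independent routes of shared ancestry, r is the sum of the two contributions.
Individual 1 and individual 2 are related in two ways: second cousins through their fathers (r = 1/32) and half first cousins through their mothers (r = 1/16).
r = 1/32 + 1/16 = 3/32 = 0.09375.

0.09375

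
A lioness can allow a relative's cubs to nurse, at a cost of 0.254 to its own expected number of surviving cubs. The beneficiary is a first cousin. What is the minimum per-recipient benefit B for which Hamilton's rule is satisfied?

2.032

r to a first cousin = 1/8 (first cousins share one grandparent pair — two paths of length 4: r = 2·(1/2)^4 = 1/8).
Hamilton's rule with n recipients of equal r: n·r·B > C, so B > C/(n·r) = 0.254/(1·0.125) = 2.032.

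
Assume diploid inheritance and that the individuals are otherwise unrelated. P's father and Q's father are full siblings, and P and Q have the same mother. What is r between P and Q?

Independent pedigree routes through distinct common ancestors add.
P and Q are related in two ways: first cousins through their fathers (r = 1/8) and half-sibs through their shared mother (r = 1/4).
r = 1/8 + 1/4 = 0.375.

0.375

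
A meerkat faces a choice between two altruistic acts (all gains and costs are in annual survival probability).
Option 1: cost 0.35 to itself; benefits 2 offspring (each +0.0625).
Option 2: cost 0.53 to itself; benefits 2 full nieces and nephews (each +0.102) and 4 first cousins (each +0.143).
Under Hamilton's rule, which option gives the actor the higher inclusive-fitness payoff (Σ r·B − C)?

Option 1

Option 1: r to an offspring = 0.5.
Option 1: Σ r·B − C = (2·0.5·0.0625) − 0.35 = -0.2875.
Option 2: r to a full niece or nephew = 0.25.
Option 2: r to a first cousin = 0.125.
Option 2: Σ r·B − C = (2·0.25·0.102 + 4·0.125·0.143) − 0.53 = -0.4075.
Option 1 has the higher net inclusive-fitness payoff.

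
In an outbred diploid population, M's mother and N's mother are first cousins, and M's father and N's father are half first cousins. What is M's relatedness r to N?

0.046875

Independent pedigree routes through distinct common ancestors add.
M and N are related in two ways: second cousins through their mothers (r = 1/32) and half second cousins through their fathers (r = 1/64).
r = 1/32 + 1/64 = 3/64 = 0.046875.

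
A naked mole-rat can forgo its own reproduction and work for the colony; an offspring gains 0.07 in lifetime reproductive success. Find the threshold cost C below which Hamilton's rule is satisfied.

0.035

r to an offspring = 1/2 (one parent–offspring link: r = (1/2)^1 = 1/2).
Hamilton's rule: n·r·B > C, so the trait is favored while C < n·r·B = 1·0.5·0.07 = 0.035.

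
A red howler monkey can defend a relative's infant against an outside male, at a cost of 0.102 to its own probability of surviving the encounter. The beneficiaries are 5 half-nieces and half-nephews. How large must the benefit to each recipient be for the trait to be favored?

0.1632

r to a half-niece or half-nephew = 0.125 (half-aunt/uncle↔niece/nephew: one path of length 3: r = (1/2)^3 = 1/8).
Hamilton's rule with n recipients of equal r: n·r·B > C, so B > C/(n·r) = 0.102/(5·0.125) = 0.1632.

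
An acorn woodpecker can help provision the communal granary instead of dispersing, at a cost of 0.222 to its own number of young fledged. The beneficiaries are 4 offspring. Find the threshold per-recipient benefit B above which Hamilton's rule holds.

0.111

r to an offspring = 0.5 (one parent–offspring link: r = (1/2)^1 = 1/2).
Hamilton's rule with n recipients of equal r: n·r·B > C, so B > C/(n·r) = 0.222/(4·0.5) = 0.111.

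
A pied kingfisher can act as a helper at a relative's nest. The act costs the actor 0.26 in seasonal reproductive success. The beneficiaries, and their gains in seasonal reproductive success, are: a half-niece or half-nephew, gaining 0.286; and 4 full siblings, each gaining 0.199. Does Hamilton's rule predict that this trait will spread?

Yes

Hamilton's rule: the trait is favored when the sum of r·B over every recipient exceeds the actor's cost C.
r to a half-niece or half-nephew = 1/8 (half-aunt/uncle↔niece/nephew: one path of length 3: r = (1/2)^3 = 1/8).
r to a full sibling = 1/2 (full sibs share both parents — two paths of length 2: r = 2·(1/2)^2 = 1/2).
Summing one r·B term per recipient: 1·0.125·0.286 + 4·0.5·0.199 = 0.43375.
0.43375 > 0.26: the indirect benefit exceeds the cost.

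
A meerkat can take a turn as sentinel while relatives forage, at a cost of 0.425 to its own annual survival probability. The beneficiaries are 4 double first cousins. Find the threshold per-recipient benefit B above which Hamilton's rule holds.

r to a double first cousin = 1/4 (double first cousins share both grandparent pairs — four paths of length 4: r = 4·(1/2)^4 = 1/4).
Hamilton's rule with n recipients of equal r: n·r·B > C, so B > C/(n·r) = 0.425/(4·0.25) = 0.425.

0.425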